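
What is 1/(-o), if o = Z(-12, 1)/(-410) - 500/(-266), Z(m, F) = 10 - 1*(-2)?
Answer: -27265/50452 ≈ -0.54041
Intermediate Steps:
Z(m, F) = 12 (Z(m, F) = 10 + 2 = 12)
o = 50452/27265 (o = 12/(-410) - 500/(-266) = 12*(-1/410) - 500*(-1/266) = -6/205 + 250/133 = 50452/27265 ≈ 1.8504)
1/(-o) = 1/(-1*50452/27265) = 1/(-50452/27265) = -27265/50452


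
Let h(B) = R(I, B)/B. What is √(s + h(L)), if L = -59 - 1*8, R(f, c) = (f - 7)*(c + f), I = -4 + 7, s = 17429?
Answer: √78221629/67 ≈ 132.00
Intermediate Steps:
I = 3
R(f, c) = (-7 + f)*(c + f)
L = -67 (L = -59 - 8 = -67)
h(B) = (-12 - 4*B)/B (h(B) = (3² - 7*B - 7*3 + B*3)/B = (9 - 7*B - 21 + 3*B)/B = (-12 - 4*B)/B)
√(s + h(L)) = √(17429 + (-4 - 12/(-67))) = √(17429 + (-4 - 12*(-1/67))) = √(17429 + (-4 + 12/67)) = √(17429 - 256/67) = √(1167487/67) = √78221629/67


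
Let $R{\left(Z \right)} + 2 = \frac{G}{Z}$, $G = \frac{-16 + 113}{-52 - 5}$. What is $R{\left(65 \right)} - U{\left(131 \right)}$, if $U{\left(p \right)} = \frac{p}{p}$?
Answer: $- \frac{11212}{3705} \approx -3.0262$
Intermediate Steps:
$U{\left(p \right)} = 1$
$G = - \frac{97}{57}$ ($G = \frac{97}{-57} = 97 \left(- \frac{1}{57}\right) = - \frac{97}{57} \approx -1.7018$)
$R{\left(Z \right)} = -2 - \frac{97}{57 Z}$
$R{\left(65 \right)} - U{\left(131 \right)} = \left(-2 - \frac{97}{57 \cdot 65}\right) - 1 = \left(-2 - \frac{97}{3705}\right) - 1 = - \frac{7507}{3705} - 1 = - \frac{11212}{3705}$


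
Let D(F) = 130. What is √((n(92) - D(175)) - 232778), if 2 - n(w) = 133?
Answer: I*√233039 ≈ 482.74*I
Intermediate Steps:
n(w) = -131 (n(w) = 2 - 1*133 = 2 - 133 = -131)
√((n(92) - D(175)) - 232778) = √((-131 - 1*130) - 232778) = √((-131 - 130) - 232778) = √(-261 - 232778) = √(-233039) = I*√233039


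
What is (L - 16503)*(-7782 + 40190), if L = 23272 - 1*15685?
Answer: -288949728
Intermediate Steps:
L = 7587 (L = 23272 - 15685 = 7587)
(L - 16503)*(-7782 + 40190) = (7587 - 16503)*(-7782 + 40190) = -8916*32408 = -288949728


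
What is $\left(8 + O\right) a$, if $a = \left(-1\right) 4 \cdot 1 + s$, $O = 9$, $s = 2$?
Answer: $-34$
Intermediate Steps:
$a = -2$ ($a = \left(-1\right) 4 \cdot 1 + 2 = \left(-4\right) 1 + 2 = -4 + 2 = -2$)
$\left(8 + O\right) a = \left(8 + 9\right) \left(-2\right) = 17 \left(-2\right) = -34$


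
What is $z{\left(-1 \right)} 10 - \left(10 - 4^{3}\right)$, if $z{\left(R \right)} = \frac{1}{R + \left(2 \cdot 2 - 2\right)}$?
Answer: $64$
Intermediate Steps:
$z{\left(R \right)} = \frac{1}{2 + R}$ ($z{\left(R \right)} = \frac{1}{R + \left(4 - 2\right)} = \frac{1}{R + 2} = \frac{1}{2 + R}$)
$z{\left(-1 \right)} 10 - \left(10 - 4^{3}\right) = \frac{1}{2 - 1} \cdot 10 - \left(10 - 4^{3}\right) = 1^{-1} \cdot 10 + \left(64 - 10\right) = 1 \cdot 10 + 54 = 10 + 54 = 64$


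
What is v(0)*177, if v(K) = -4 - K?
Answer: -708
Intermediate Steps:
v(0)*177 = (-4 - 1*0)*177 = (-4 + 0)*177 = -4*177 = -708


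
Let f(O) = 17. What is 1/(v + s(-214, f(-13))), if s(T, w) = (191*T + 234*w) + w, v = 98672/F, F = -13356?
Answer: -477/17594807 ≈ -2.7110e-5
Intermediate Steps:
v = -3524/477 (v = 98672/(-13356) = 98672*(-1/13356) = -3524/477 ≈ -7.3878)
s(T, w) = 191*T + 235*w
1/(v + s(-214, f(-13))) = 1/(-3524/477 + (191*(-214) + 235*17)) = 1/(-3524/477 + (-40874 + 3995)) = 1/(-3524/477 - 36879) = 1/(-17594807/477) = -477/17594807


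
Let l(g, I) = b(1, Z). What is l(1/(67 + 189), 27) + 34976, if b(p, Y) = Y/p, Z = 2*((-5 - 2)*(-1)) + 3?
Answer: 34993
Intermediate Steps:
Z = 17 (Z = 2*(-7*(-1)) + 3 = 2*7 + 3 = 14 + 3 = 17)
l(g, I) = 17 (l(g, I) = 17/1 = 17*1 = 17)
l(1/(67 + 189), 27) + 34976 = 17 + 34976 = 34993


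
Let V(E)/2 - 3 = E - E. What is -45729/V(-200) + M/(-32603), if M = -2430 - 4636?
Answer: -496953397/65206 ≈ -7621.3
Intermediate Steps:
V(E) = 6 (V(E) = 6 + 2*(E - E) = 6 + 2*0 = 6 + 0 = 6)
M = -7066
-45729/V(-200) + M/(-32603) = -45729/6 - 7066/(-32603) = -45729*1/6 - 7066*(-1/32603) = -15243/2 + 7066/32603 = -496953397/65206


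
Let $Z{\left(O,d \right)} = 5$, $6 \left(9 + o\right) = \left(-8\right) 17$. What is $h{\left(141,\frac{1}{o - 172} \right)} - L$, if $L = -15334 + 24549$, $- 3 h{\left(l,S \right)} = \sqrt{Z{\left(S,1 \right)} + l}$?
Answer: $-9215 - \frac{\sqrt{146}}{3} \approx -9219.0$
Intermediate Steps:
$o = - \frac{95}{3}$ ($o = -9 + \frac{\left(-8\right) 17}{6} = -9 + \frac{1}{6} \left(-136\right) = -9 - \frac{68}{3} = - \frac{95}{3} \approx -31.667$)
$h{\left(l,S \right)} = - \frac{\sqrt{5 + l}}{3}$
$L = 9215$
$h{\left(141,\frac{1}{o - 172} \right)} - L = - \frac{\sqrt{5 + 141}}{3} - 9215 = - \frac{\sqrt{146}}{3} - 9215 = -9215 - \frac{\sqrt{146}}{3}$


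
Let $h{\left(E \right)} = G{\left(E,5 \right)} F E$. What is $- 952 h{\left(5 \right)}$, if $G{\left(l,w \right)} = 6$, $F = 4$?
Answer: $-114240$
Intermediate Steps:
$h{\left(E \right)} = 24 E$ ($h{\left(E \right)} = 6 \cdot 4 E = 24 E$)
$- 952 h{\left(5 \right)} = - 952 \cdot 24 \cdot 5 = \left(-952\right) 120 = -114240$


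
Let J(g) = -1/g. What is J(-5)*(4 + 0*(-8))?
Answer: ⅘ ≈ 0.80000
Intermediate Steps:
J(-5)*(4 + 0*(-8)) = (-1/(-5))*(4 + 0*(-8)) = (-1*(-⅕))*(4 + 0) = (⅕)*4 = ⅘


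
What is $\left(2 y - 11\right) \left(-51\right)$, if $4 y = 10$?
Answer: $306$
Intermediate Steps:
$y = \frac{5}{2}$ ($y = \frac{1}{4} \cdot 10 = \frac{5}{2} \approx 2.5$)
$\left(2 y - 11\right) \left(-51\right) = \left(2 \cdot \frac{5}{2} - 11\right) \left(-51\right) = \left(5 - 11\right) \left(-51\right) = \left(-6\right) \left(-51\right) = 306$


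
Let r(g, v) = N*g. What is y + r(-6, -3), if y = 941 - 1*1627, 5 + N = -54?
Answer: -332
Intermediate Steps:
N = -59 (N = -5 - 54 = -59)
r(g, v) = -59*g
y = -686 (y = 941 - 1627 = -686)
y + r(-6, -3) = -686 - 59*(-6) = -686 + 354 = -332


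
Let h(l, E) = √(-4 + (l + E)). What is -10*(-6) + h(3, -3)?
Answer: 60 + 2*I ≈ 60.0 + 2.0*I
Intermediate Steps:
h(l, E) = √(-4 + E + l) (h(l, E) = √(-4 + (E + l)) = √(-4 + E + l))
-10*(-6) + h(3, -3) = -10*(-6) + √(-4 - 3 + 3) = 60 + √(-4) = 60 + 2*I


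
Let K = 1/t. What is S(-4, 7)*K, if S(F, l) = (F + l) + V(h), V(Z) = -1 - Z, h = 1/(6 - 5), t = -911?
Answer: -1/911 ≈ -0.0010977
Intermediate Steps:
h = 1 (h = 1/1 = 1)
S(F, l) = -2 + F + l (S(F, l) = (F + l) + (-1 - 1*1) = (F + l) + (-1 - 1) = (F + l) - 2 = -2 + F + l)
K = -1/911 (K = 1/(-911) = -1/911 ≈ -0.0010977)
S(-4, 7)*K = (-2 - 4 + 7)*(-1/911) = 1*(-1/911) = -1/911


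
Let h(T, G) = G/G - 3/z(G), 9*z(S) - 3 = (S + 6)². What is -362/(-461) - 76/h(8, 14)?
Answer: -3495849/43334 ≈ -80.672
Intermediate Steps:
z(S) = ⅓ + (6 + S)²/9 (z(S) = ⅓ + (S + 6)²/9 = ⅓ + (6 + S)²/9)
h(T, G) = 1 - 3/(⅓ + (6 + G)²/9) (h(T, G) = G/G - 3/(⅓ + (6 + G)²/9) = 1 - 3/(⅓ + (6 + G)²/9))
-362/(-461) - 76/h(8, 14) = -362/(-461) - 76*(3 + (6 + 14)²)/(-24 + (6 + 14)²) = -362*(-1/461) - 76*(3 + 20²)/(-24 + 20²) = 362/461 - 76*(3 + 400)/(-24 + 400) = 362/461 - 76/(376/403) = 362/461 - 76/((1/403)*376) = 362/461 - 76/376/403 = 362/461 - 76*403/376 = 362/461 - 7657/94 = -3495849/43334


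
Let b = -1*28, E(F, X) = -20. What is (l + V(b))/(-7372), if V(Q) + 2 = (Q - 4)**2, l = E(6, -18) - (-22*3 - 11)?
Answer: -1079/7372 ≈ -0.14636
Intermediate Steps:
b = -28
l = 57 (l = -20 - (-22*3 - 11) = -20 - (-66 - 11) = -20 - 1*(-77) = -20 + 77 = 57)
V(Q) = -2 + (-4 + Q)**2 (V(Q) = -2 + (Q - 4)**2 = -2 + (-4 + Q)**2)
(l + V(b))/(-7372) = (57 + (-2 + (-4 - 28)**2))/(-7372) = (57 + (-2 + (-32)**2))*(-1/7372) = (57 + (-2 + 1024))*(-1/7372) = (57 + 1022)*(-1/7372) = 1079*(-1/7372) = -1079/7372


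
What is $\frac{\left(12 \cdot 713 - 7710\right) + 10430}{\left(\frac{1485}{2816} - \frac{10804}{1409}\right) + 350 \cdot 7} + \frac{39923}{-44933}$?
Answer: $\frac{147577795541339}{39592676599203} \approx 3.7274$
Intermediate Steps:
$\frac{\left(12 \cdot 713 - 7710\right) + 10430}{\left(\frac{1485}{2816} - \frac{10804}{1409}\right) + 350 \cdot 7} + \frac{39923}{-44933} = \frac{\left(8556 - 7710\right) + 10430}{\left(1485 \cdot \frac{1}{2816} - \frac{10804}{1409}\right) + 2450} + 39923 \left(- \frac{1}{44933}\right) = \frac{846 + 10430}{\left(\frac{135}{256} - \frac{10804}{1409}\right) + 2450} - \frac{39923}{44933} = \frac{11276}{- \frac{2575609}{360704} + 2450} - \frac{39923}{44933} = \frac{11276}{\frac{881149191}{360704}} - \frac{39923}{44933} = 11276 \cdot \frac{360704}{881149191} - \frac{39923}{44933} = \frac{4067298304}{881149191} - \frac{39923}{44933} = \frac{147577795541339}{39592676599203}$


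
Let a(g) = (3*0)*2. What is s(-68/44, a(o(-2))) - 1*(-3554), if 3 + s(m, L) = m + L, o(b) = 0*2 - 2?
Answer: 39044/11 ≈ 3549.5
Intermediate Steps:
o(b) = -2 (o(b) = 0 - 2 = -2)
a(g) = 0 (a(g) = 0*2 = 0)
s(m, L) = -3 + L + m (s(m, L) = -3 + (m + L) = -3 + (L + m) = -3 + L + m)
s(-68/44, a(o(-2))) - 1*(-3554) = (-3 + 0 - 68/44) - 1*(-3554) = (-3 + 0 - 68*1/44) + 3554 = (-3 + 0 - 17/11) + 3554 = -50/11 + 3554 = 39044/11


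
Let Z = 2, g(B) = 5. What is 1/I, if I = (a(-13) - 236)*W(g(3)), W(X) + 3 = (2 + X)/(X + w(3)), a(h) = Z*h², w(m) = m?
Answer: -4/867 ≈ -0.0046136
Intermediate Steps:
a(h) = 2*h²
W(X) = -3 + (2 + X)/(3 + X) (W(X) = -3 + (2 + X)/(X + 3) = -3 + (2 + X)/(3 + X))
I = -867/4 (I = (2*(-13)² - 236)*((-7 - 2*5)/(3 + 5)) = (2*169 - 236)*((-7 - 10)/8) = (338 - 236)*((⅛)*(-17)) = 102*(-17/8) = -867/4 ≈ -216.75)
1/I = 1/(-867/4) = -4/867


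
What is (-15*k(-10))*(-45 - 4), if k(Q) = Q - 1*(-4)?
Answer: -4410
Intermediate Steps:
k(Q) = 4 + Q (k(Q) = Q + 4 = 4 + Q)
(-15*k(-10))*(-45 - 4) = (-15*(4 - 10))*(-45 - 4) = -15*(-6)*(-49) = 90*(-49) = -4410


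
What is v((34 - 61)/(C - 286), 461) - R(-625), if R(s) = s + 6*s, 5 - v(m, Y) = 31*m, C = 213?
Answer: 318903/73 ≈ 4368.5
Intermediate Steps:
v(m, Y) = 5 - 31*m
R(s) = 7*s
v((34 - 61)/(C - 286), 461) - R(-625) = (5 - 31*(34 - 61)/(213 - 286)) - 7*(-625) = (5 - (-837)/(-73)) - 1*(-4375) = (5 - (-837)*(-1)/73) + 4375 = (5 - 31*27/73) + 4375 = (5 - 837/73) + 4375 = -472/73 + 4375 = 318903/73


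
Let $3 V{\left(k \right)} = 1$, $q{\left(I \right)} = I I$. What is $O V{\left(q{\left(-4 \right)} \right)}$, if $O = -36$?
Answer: $-12$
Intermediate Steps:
$q{\left(I \right)} = I^{2}$
$V{\left(k \right)} = \frac{1}{3}$ ($V{\left(k \right)} = \frac{1}{3} \cdot 1 = \frac{1}{3}$)
$O V{\left(q{\left(-4 \right)} \right)} = \left(-36\right) \frac{1}{3} = -12$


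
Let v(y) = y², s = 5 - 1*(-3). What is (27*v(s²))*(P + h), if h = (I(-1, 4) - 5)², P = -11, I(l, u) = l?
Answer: 2764800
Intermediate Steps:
s = 8 (s = 5 + 3 = 8)
h = 36 (h = (-1 - 5)² = (-6)² = 36)
(27*v(s²))*(P + h) = (27*(8²)²)*(-11 + 36) = (27*64²)*25 = (27*4096)*25 = 110592*25 = 2764800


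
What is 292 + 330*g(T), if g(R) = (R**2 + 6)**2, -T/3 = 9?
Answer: 178274542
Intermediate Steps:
T = -27 (T = -3*9 = -27)
g(R) = (6 + R**2)**2
292 + 330*g(T) = 292 + 330*(6 + (-27)**2)**2 = 292 + 330*(6 + 729)**2 = 292 + 330*735**2 = 292 + 330*540225 = 292 + 178274250 = 178274542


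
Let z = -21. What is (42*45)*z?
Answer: -39690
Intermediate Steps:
(42*45)*z = (42*45)*(-21) = 1890*(-21) = -39690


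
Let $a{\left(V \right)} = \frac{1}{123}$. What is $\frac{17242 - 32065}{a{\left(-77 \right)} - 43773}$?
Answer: $\frac{1823229}{5384078} \approx 0.33863$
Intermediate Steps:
$a{\left(V \right)} = \frac{1}{123}$
$\frac{17242 - 32065}{a{\left(-77 \right)} - 43773} = \frac{17242 - 32065}{\frac{1}{123} - 43773} = - \frac{14823}{- \frac{5384078}{123}} = \left(-14823\right) \left(- \frac{123}{5384078}\right) = \frac{1823229}{5384078}$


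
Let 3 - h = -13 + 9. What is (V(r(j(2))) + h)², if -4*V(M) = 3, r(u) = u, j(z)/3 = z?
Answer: 625/16 ≈ 39.063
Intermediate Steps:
j(z) = 3*z
V(M) = -¾ (V(M) = -¼*3 = -¾)
h = 7 (h = 3 - (-13 + 9) = 3 - 1*(-4) = 3 + 4 = 7)
(V(r(j(2))) + h)² = (-¾ + 7)² = (25/4)² = 625/16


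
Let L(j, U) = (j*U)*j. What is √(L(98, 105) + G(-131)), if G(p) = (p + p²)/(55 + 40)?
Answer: √364104334/19 ≈ 1004.3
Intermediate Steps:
L(j, U) = U*j² (L(j, U) = (U*j)*j = U*j²)
G(p) = p/95 + p²/95 (G(p) = (p + p²)/95 = (p + p²)*(1/95) = p/95 + p²/95)
√(L(98, 105) + G(-131)) = √(105*98² + (1/95)*(-131)*(1 - 131)) = √(105*9604 + (1/95)*(-131)*(-130)) = √(1008420 + 3406/19) = √(19163386/19) = √364104334/19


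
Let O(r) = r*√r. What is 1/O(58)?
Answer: √58/3364 ≈ 0.0022639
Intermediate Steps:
O(r) = r^(3/2)
1/O(58) = 1/(58^(3/2)) = 1/(58*√58) = √58/3364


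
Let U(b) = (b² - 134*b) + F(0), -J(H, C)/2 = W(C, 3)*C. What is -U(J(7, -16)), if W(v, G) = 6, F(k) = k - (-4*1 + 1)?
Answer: -11139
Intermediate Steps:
F(k) = 3 + k (F(k) = k - (-4 + 1) = k - 1*(-3) = k + 3 = 3 + k)
J(H, C) = -12*C
U(b) = 3 + b² - 134*b (U(b) = (b² - 134*b) + (3 + 0) = (b² - 134*b) + 3 = 3 + b² - 134*b)
-U(J(7, -16)) = -(3 + (-12*(-16))² - (-1608)*(-16)) = -(3 + 192² - 134*192) = -(3 + 36864 - 25728) = -1*11139 = -11139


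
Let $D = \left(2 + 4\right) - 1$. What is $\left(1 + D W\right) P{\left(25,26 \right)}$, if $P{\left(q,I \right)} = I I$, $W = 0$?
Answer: $676$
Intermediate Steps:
$D = 5$ ($D = 6 - 1 = 5$)
$P{\left(q,I \right)} = I^{2}$
$\left(1 + D W\right) P{\left(25,26 \right)} = \left(1 + 5 \cdot 0\right) 26^{2} = \left(1 + 0\right) 676 = 1 \cdot 676 = 676$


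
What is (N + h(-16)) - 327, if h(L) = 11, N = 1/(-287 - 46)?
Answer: -105229/333 ≈ -316.00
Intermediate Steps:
N = -1/333 (N = 1/(-333) = -1/333 ≈ -0.0030030)
(N + h(-16)) - 327 = (-1/333 + 11) - 327 = 3662/333 - 327 = -105229/333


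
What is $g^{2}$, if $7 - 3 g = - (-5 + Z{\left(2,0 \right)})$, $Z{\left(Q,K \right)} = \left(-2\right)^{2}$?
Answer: $4$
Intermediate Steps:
$Z{\left(Q,K \right)} = 4$
$g = 2$ ($g = \frac{7}{3} - \frac{\left(-1\right) \left(-5 + 4\right)}{3} = \frac{7}{3} - \frac{\left(-1\right) \left(-1\right)}{3} = \frac{7}{3} - \frac{1}{3} = 2$)
$g^{2} = 2^{2} = 4$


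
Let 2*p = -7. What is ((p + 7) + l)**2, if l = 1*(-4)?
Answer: 1/4 ≈ 0.25000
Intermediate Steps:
p = -7/2 (p = (1/2)*(-7) = -7/2 ≈ -3.5000)
l = -4
((p + 7) + l)**2 = ((-7/2 + 7) - 4)**2 = (7/2 - 4)**2 = (-1/2)**2 = 1/4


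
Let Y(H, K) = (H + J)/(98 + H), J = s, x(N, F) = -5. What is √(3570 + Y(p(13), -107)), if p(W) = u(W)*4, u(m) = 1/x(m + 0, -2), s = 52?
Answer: √2602914/27 ≈ 59.754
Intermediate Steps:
J = 52
u(m) = -⅕ (u(m) = 1/(-5) = -⅕)
p(W) = -⅘ (p(W) = -⅕*4 = -⅘)
Y(H, K) = (52 + H)/(98 + H) (Y(H, K) = (H + 52)/(98 + H) = (52 + H)/(98 + H))
√(3570 + Y(p(13), -107)) = √(3570 + (52 - ⅘)/(98 - ⅘)) = √(3570 + (256/5)/(486/5)) = √(3570 + (5/486)*(256/5)) = √(3570 + 128/243) = √(867638/243) = √2602914/27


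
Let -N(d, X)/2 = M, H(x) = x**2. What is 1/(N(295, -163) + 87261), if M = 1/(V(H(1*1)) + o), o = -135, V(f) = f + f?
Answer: 133/11605715 ≈ 1.1460e-5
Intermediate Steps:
V(f) = 2*f
M = -1/133 (M = 1/(2*(1*1)**2 - 135) = 1/(2*1**2 - 135) = 1/(2*1 - 135) = 1/(2 - 135) = 1/(-133) = -1/133 ≈ -0.0075188)
N(d, X) = 2/133 (N(d, X) = -2*(-1/133) = 2/133)
1/(N(295, -163) + 87261) = 1/(2/133 + 87261) = 1/(11605715/133) = 133/11605715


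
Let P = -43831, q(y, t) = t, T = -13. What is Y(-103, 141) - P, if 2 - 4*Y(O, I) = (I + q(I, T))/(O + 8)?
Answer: 8328049/190 ≈ 43832.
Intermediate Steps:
Y(O, I) = ½ - (-13 + I)/(4*(8 + O)) (Y(O, I) = ½ - (I - 13)/(4*(O + 8)) = ½ - (-13 + I)/(4*(8 + O)))
Y(-103, 141) - P = (29 - 1*141 + 2*(-103))/(4*(8 - 103)) - 1*(-43831) = (¼)*(29 - 141 - 206)/(-95) + 43831 = (¼)*(-1/95)*(-318) + 43831 = 159/190 + 43831 = 8328049/190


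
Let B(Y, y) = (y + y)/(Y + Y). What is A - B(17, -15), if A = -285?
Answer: -4830/17 ≈ -284.12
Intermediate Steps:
B(Y, y) = y/Y (B(Y, y) = (2*y)/((2*Y)) = (2*y)*(1/(2*Y)) = y/Y)
A - B(17, -15) = -285 - (-15)/17 = -285 - 1*(-15/17) = -285 + 15/17 = -4830/17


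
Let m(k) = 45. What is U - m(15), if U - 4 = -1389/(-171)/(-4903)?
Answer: -11458774/279471 ≈ -41.002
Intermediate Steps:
U = 1117421/279471 (U = 4 - 1389/(-171)/(-4903) = 4 - 1389*(-1/171)*(-1/4903) = 4 + (463/57)*(-1/4903) = 4 - 463/279471 = 1117421/279471 ≈ 3.9983)
U - m(15) = 1117421/279471 - 1*45 = 1117421/279471 - 45 = -11458774/279471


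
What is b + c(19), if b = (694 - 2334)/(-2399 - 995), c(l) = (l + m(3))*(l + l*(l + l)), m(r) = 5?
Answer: 30180268/1697 ≈ 17784.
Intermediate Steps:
c(l) = (5 + l)*(l + 2*l²) (c(l) = (l + 5)*(l + l*(l + l)) = (5 + l)*(l + l*(2*l)) = (5 + l)*(l + 2*l²))
b = 820/1697 (b = -1640/(-3394) = -1640*(-1/3394) = 820/1697 ≈ 0.48321)
b + c(19) = 820/1697 + 19*(5 + 2*19² + 11*19) = 820/1697 + 19*(5 + 2*361 + 209) = 820/1697 + 19*(5 + 722 + 209) = 820/1697 + 19*936 = 820/1697 + 17784 = 30180268/1697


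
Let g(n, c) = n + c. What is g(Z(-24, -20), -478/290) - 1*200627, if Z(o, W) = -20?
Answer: -29094054/145 ≈ -2.0065e+5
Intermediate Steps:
g(n, c) = c + n
g(Z(-24, -20), -478/290) - 1*200627 = (-478/290 - 20) - 1*200627 = (-478*1/290 - 20) - 200627 = (-239/145 - 20) - 200627 = -3139/145 - 200627 = -29094054/145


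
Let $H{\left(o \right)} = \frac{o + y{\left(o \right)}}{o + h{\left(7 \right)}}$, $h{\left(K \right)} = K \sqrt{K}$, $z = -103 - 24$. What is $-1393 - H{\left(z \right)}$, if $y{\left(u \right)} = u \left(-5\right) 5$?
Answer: $- \frac{3600467}{2631} + \frac{3556 \sqrt{7}}{2631} \approx -1364.9$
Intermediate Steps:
$z = -127$
$y{\left(u \right)} = - 25 u$ ($y{\left(u \right)} = - 5 u 5 = - 25 u$)
$h{\left(K \right)} = K^{\frac{3}{2}}$
$H{\left(o \right)} = - \frac{24 o}{o + 7 \sqrt{7}}$ ($H{\left(o \right)} = \frac{o - 25 o}{o + 7^{\frac{3}{2}}} = \frac{\left(-24\right) o}{o + 7 \sqrt{7}} = - \frac{24 o}{o + 7 \sqrt{7}}$)
$-1393 - H{\left(z \right)} = -1393 - \left(-24\right) \left(-127\right) \frac{1}{-127 + 7 \sqrt{7}} = -1393 - \frac{3048}{-127 + 7 \sqrt{7}}$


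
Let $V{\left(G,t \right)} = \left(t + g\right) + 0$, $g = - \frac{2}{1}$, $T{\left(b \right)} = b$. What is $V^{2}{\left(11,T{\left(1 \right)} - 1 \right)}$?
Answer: $4$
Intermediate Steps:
$g = -2$ ($g = \left(-2\right) 1 = -2$)
$V{\left(G,t \right)} = -2 + t$ ($V{\left(G,t \right)} = \left(t - 2\right) + 0 = \left(-2 + t\right) + 0 = -2 + t$)
$V^{2}{\left(11,T{\left(1 \right)} - 1 \right)} = \left(-2 + \left(1 - 1\right)\right)^{2} = \left(-2 + 0\right)^{2} = \left(-2\right)^{2} = 4$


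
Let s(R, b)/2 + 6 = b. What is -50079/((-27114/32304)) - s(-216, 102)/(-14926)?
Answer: 2012214316392/33725297 ≈ 59665.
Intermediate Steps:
s(R, b) = -12 + 2*b
-50079/((-27114/32304)) - s(-216, 102)/(-14926) = -50079/((-27114/32304)) - (-12 + 2*102)/(-14926) = -50079/((-27114*1/32304)) - (-12 + 204)*(-1/14926) = -50079/(-4519/5384) - 1*192*(-1/14926) = -50079*(-5384/4519) - 192*(-1/14926) = 269625336/4519 + 96/7463 = 2012214316392/33725297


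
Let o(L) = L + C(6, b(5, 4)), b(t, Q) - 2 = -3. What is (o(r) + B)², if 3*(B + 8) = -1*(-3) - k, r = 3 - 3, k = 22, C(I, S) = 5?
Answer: 784/9 ≈ 87.111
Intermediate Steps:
b(t, Q) = -1 (b(t, Q) = 2 - 3 = -1)
r = 0
o(L) = 5 + L (o(L) = L + 5 = 5 + L)
B = -43/3 (B = -8 + (-1*(-3) - 1*22)/3 = -8 + (3 - 22)/3 = -8 + (⅓)*(-19) = -8 - 19/3 = -43/3 ≈ -14.333)
(o(r) + B)² = ((5 + 0) - 43/3)² = (5 - 43/3)² = (-28/3)² = 784/9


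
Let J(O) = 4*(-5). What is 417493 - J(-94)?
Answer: 417513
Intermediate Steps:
J(O) = -20
417493 - J(-94) = 417493 - 1*(-20) = 417493 + 20 = 417513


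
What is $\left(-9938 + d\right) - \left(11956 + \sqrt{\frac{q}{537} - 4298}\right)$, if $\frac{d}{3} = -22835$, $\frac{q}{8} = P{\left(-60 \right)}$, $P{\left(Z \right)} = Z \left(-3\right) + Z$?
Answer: $-90399 - \frac{i \sqrt{137654938}}{179} \approx -90399.0 - 65.546 i$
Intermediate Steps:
$P{\left(Z \right)} = - 2 Z$ ($P{\left(Z \right)} = - 3 Z + Z = - 2 Z$)
$q = 960$ ($q = 8 \left(\left(-2\right) \left(-60\right)\right) = 8 \cdot 120 = 960$)
$d = -68505$ ($d = 3 \left(-22835\right) = -68505$)
$\left(-9938 + d\right) - \left(11956 + \sqrt{\frac{q}{537} - 4298}\right) = \left(-9938 - 68505\right) - \left(11956 + \sqrt{\frac{960}{537} - 4298}\right) = -78443 - \left(11956 + \sqrt{960 \cdot \frac{1}{537} - 4298}\right) = -78443 - \left(11956 + \sqrt{\frac{320}{179} - 4298}\right) = -78443 - \left(11956 + \sqrt{- \frac{769022}{179}}\right) = -78443 - \left(11956 + \frac{i \sqrt{137654938}}{179}\right) = -90399 - \frac{i \sqrt{137654938}}{179}$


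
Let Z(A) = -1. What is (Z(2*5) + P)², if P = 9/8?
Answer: 1/64 ≈ 0.015625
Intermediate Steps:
P = 9/8 (P = 9*(⅛) = 9/8 ≈ 1.1250)
(Z(2*5) + P)² = (-1 + 9/8)² = (⅛)² = 1/64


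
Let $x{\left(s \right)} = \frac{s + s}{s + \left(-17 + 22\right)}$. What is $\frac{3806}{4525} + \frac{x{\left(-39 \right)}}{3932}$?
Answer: $\frac{254584739}{302469100} \approx 0.84169$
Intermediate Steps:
$x{\left(s \right)} = \frac{2 s}{5 + s}$ ($x{\left(s \right)} = \frac{2 s}{s + 5} = \frac{2 s}{5 + s}$)
$\frac{3806}{4525} + \frac{x{\left(-39 \right)}}{3932} = \frac{3806}{4525} + \frac{2 \left(-39\right) \frac{1}{5 - 39}}{3932} = 3806 \cdot \frac{1}{4525} + 2 \left(-39\right) \frac{1}{-34} \cdot \frac{1}{3932} = \frac{3806}{4525} + 2 \left(-39\right) \left(- \frac{1}{34}\right) \frac{1}{3932} = \frac{3806}{4525} + \frac{39}{17} \cdot \frac{1}{3932} = \frac{3806}{4525} + \frac{39}{66844} = \frac{254584739}{302469100}$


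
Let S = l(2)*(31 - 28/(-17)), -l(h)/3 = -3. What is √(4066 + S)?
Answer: √1259989/17 ≈ 66.029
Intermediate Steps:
l(h) = 9 (l(h) = -3*(-3) = 9)
S = 4995/17 (S = 9*(31 - 28/(-17)) = 9*(31 - 28*(-1/17)) = 9*(31 + 28/17) = 9*(555/17) = 4995/17 ≈ 293.82)
√(4066 + S) = √(4066 + 4995/17) = √(74117/17) = √1259989/17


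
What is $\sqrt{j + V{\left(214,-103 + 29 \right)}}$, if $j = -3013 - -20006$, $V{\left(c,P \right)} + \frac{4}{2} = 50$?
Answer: $\sqrt{17041} \approx 130.54$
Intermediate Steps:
$V{\left(c,P \right)} = 48$ ($V{\left(c,P \right)} = -2 + 50 = 48$)
$j = 16993$ ($j = -3013 + 20006 = 16993$)
$\sqrt{j + V{\left(214,-103 + 29 \right)}} = \sqrt{16993 + 48} = \sqrt{17041}$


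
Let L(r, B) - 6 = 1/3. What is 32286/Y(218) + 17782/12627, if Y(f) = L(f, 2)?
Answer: 1223363824/239913 ≈ 5099.2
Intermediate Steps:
L(r, B) = 19/3 (L(r, B) = 6 + 1/3 = 19/3)
Y(f) = 19/3
32286/Y(218) + 17782/12627 = 32286/(19/3) + 17782/12627 = 32286*(3/19) + 17782*(1/12627) = 96858/19 + 17782/12627 = 1223363824/239913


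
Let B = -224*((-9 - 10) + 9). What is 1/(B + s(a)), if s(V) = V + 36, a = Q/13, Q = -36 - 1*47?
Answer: 13/29505 ≈ 0.00044060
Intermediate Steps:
Q = -83 (Q = -36 - 47 = -83)
a = -83/13 ≈ -6.3846
s(V) = 36 + V
B = 2240 (B = -224*(-19 + 9) = -224*(-10) = 2240)
1/(B + s(a)) = 1/(2240 + (36 - 83/13)) = 1/(2240 + 385/13) = 1/(29505/13) = 13/29505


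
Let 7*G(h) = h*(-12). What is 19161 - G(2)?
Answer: 134151/7 ≈ 19164.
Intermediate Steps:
G(h) = -12*h/7 (G(h) = (h*(-12))/7 = (-12*h)/7 = -12*h/7)
19161 - G(2) = 19161 - (-12)*2/7 = 19161 - 1*(-24/7) = 19161 + 24/7 = 134151/7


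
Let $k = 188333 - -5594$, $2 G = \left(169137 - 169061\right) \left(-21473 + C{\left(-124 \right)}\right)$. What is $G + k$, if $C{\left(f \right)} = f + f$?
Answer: $-631471$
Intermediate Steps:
$C{\left(f \right)} = 2 f$
$G = -825398$ ($G = \frac{\left(169137 - 169061\right) \left(-21473 + 2 \left(-124\right)\right)}{2} = \frac{76 \left(-21473 - 248\right)}{2} = \frac{76 \left(-21721\right)}{2} = \frac{1}{2} \left(-1650796\right) = -825398$)
$k = 193927$ ($k = 188333 + 5594 = 193927$)
$G + k = -825398 + 193927 = -631471$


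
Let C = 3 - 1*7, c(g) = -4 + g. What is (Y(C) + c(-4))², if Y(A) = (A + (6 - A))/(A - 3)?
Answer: 3844/49 ≈ 78.449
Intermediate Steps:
C = -4 (C = 3 - 7 = -4)
Y(A) = 6/(-3 + A)
(Y(C) + c(-4))² = (6/(-3 - 4) + (-4 - 4))² = (6/(-7) - 8)² = (6*(-⅐) - 8)² = (-6/7 - 8)² = (-62/7)² = 3844/49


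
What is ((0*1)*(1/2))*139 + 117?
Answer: 117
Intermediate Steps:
((0*1)*(1/2))*139 + 117 = (0*(1*(½)))*139 + 117 = (0*(½))*139 + 117 = 0*139 + 117 = 0 + 117 = 117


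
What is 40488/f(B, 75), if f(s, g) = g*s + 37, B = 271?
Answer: 20244/10181 ≈ 1.9884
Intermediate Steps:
f(s, g) = 37 + g*s
40488/f(B, 75) = 40488/(37 + 75*271) = 40488/(37 + 20325) = 40488/20362 = 40488*(1/20362) = 20244/10181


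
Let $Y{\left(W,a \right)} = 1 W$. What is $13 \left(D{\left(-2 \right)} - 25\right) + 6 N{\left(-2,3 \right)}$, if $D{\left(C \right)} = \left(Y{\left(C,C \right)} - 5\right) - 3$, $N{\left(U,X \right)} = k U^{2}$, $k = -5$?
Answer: $-575$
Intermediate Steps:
$N{\left(U,X \right)} = - 5 U^{2}$
$Y{\left(W,a \right)} = W$
$D{\left(C \right)} = -8 + C$ ($D{\left(C \right)} = \left(C - 5\right) - 3 = \left(-5 + C\right) - 3 = -8 + C$)
$13 \left(D{\left(-2 \right)} - 25\right) + 6 N{\left(-2,3 \right)} = 13 \left(\left(-8 - 2\right) - 25\right) + 6 \left(- 5 \left(-2\right)^{2}\right) = 13 \left(-10 - 25\right) + 6 \left(\left(-5\right) 4\right) = 13 \left(-35\right) + 6 \left(-20\right) = -455 - 120 = -575$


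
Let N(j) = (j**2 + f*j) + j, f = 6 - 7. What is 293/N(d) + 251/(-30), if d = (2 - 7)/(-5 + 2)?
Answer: 14567/150 ≈ 97.113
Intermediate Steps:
d = 5/3 (d = -5/(-3) = -5*(-1/3) = 5/3 ≈ 1.6667)
f = -1
N(j) = j**2 (N(j) = (j**2 - j) + j = j**2)
293/N(d) + 251/(-30) = 293/((5/3)**2) + 251/(-30) = 293/(25/9) + 251*(-1/30) = 293*(9/25) - 251/30 = 2637/25 - 251/30 = 14567/150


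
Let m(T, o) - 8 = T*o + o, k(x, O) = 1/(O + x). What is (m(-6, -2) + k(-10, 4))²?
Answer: 11449/36 ≈ 318.03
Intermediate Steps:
m(T, o) = 8 + o + T*o (m(T, o) = 8 + (T*o + o) = 8 + (o + T*o) = 8 + o + T*o)
(m(-6, -2) + k(-10, 4))² = ((8 - 2 - 6*(-2)) + 1/(4 - 10))² = ((8 - 2 + 12) + 1/(-6))² = (18 - ⅙)² = (107/6)² = 11449/36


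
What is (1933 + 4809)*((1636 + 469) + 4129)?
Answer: 42029628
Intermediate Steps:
(1933 + 4809)*((1636 + 469) + 4129) = 6742*(2105 + 4129) = 6742*6234 = 42029628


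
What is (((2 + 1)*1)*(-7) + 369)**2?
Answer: 121104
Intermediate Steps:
(((2 + 1)*1)*(-7) + 369)**2 = ((3*1)*(-7) + 369)**2 = (3*(-7) + 369)**2 = (-21 + 369)**2 = 348**2 = 121104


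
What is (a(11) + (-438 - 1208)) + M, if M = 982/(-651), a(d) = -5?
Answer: -1075783/651 ≈ -1652.5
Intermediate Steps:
M = -982/651 (M = 982*(-1/651) = -982/651 ≈ -1.5084)
(a(11) + (-438 - 1208)) + M = (-5 + (-438 - 1208)) - 982/651 = (-5 - 1646) - 982/651 = -1651 - 982/651 = -1075783/651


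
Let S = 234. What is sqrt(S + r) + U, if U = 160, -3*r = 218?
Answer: 160 + 22*sqrt(3)/3 ≈ 172.70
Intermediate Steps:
r = -218/3 (r = -1/3*218 = -218/3 ≈ -72.667)
sqrt(S + r) + U = sqrt(234 - 218/3) + 160 = sqrt(484/3) + 160 = 22*sqrt(3)/3 + 160 = 160 + 22*sqrt(3)/3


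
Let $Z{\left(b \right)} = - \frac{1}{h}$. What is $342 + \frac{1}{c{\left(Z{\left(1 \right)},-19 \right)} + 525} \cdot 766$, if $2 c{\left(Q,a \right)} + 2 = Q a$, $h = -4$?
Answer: $\frac{1433294}{4173} \approx 343.47$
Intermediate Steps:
$Z{\left(b \right)} = \frac{1}{4}$ ($Z{\left(b \right)} = - \frac{1}{-4} = \left(-1\right) \left(- \frac{1}{4}\right) = \frac{1}{4}$)
$c{\left(Q,a \right)} = -1 + \frac{Q a}{2}$
$342 + \frac{1}{c{\left(Z{\left(1 \right)},-19 \right)} + 525} \cdot 766 = 342 + \frac{1}{\left(-1 + \frac{1}{2} \cdot \frac{1}{4} \left(-19\right)\right) + 525} \cdot 766 = 342 + \frac{1}{\left(-1 - \frac{19}{8}\right) + 525} \cdot 766 = 342 + \frac{1}{- \frac{27}{8} + 525} \cdot 766 = 342 + \frac{1}{\frac{4173}{8}} \cdot 766 = 342 + \frac{8}{4173} \cdot 766 = 342 + \frac{6128}{4173} = \frac{1433294}{4173}$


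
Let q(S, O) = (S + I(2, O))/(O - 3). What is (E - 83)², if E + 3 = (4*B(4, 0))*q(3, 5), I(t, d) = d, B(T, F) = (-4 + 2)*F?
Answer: 7396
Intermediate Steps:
B(T, F) = -2*F
q(S, O) = (O + S)/(-3 + O) (q(S, O) = (S + O)/(O - 3) = (O + S)/(-3 + O))
E = -3 (E = -3 + (4*(-2*0))*((5 + 3)/(-3 + 5)) = -3 + (4*0)*(8/2) = -3 + 0*((½)*8) = -3 + 0*4 = -3 + 0 = -3)
(E - 83)² = (-3 - 83)² = (-86)² = 7396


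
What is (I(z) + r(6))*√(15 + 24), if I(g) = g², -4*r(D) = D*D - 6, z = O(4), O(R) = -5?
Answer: 35*√39/2 ≈ 109.29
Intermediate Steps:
z = -5
r(D) = 3/2 - D²/4 (r(D) = -(D*D - 6)/4 = -(D² - 6)/4 = -(-6 + D²)/4 = 3/2 - D²/4)
(I(z) + r(6))*√(15 + 24) = ((-5)² + (3/2 - ¼*6²))*√(15 + 24) = (25 + (3/2 - ¼*36))*√39 = (25 + (3/2 - 9))*√39 = (25 - 15/2)*√39 = 35*√39/2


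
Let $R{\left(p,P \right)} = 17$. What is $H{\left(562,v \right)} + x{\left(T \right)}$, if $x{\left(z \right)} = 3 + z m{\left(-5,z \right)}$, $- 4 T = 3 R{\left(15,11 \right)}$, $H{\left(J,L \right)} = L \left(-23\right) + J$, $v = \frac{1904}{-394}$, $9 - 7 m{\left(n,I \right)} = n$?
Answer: $\frac{256355}{394} \approx 650.65$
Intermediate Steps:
$m{\left(n,I \right)} = \frac{9}{7} - \frac{n}{7}$
$v = - \frac{952}{197}$ ($v = 1904 \left(- \frac{1}{394}\right) = - \frac{952}{197} \approx -4.8325$)
$H{\left(J,L \right)} = J - 23 L$ ($H{\left(J,L \right)} = - 23 L + J = J - 23 L$)
$T = - \frac{51}{4}$ ($T = - \frac{3 \cdot 17}{4} = \left(- \frac{1}{4}\right) 51 = - \frac{51}{4} \approx -12.75$)
$x{\left(z \right)} = 3 + 2 z$ ($x{\left(z \right)} = 3 + z \left(\frac{9}{7} - - \frac{5}{7}\right) = 3 + z \left(\frac{9}{7} + \frac{5}{7}\right) = 3 + z 2 = 3 + 2 z$)
$H{\left(562,v \right)} + x{\left(T \right)} = \left(562 - - \frac{21896}{197}\right) + \left(3 + 2 \left(- \frac{51}{4}\right)\right) = \left(562 + \frac{21896}{197}\right) + \left(3 - \frac{51}{2}\right) = \frac{132610}{197} - \frac{45}{2} = \frac{256355}{394}$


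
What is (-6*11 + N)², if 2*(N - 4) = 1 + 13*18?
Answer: 12321/4 ≈ 3080.3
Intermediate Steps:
N = 243/2 (N = 4 + (1 + 13*18)/2 = 4 + (1 + 234)/2 = 4 + (½)*235 = 4 + 235/2 = 243/2 ≈ 121.50)
(-6*11 + N)² = (-6*11 + 243/2)² = (-66 + 243/2)² = (111/2)² = 12321/4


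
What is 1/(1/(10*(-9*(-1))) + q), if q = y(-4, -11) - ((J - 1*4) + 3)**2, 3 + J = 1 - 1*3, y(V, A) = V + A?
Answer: -90/4589 ≈ -0.019612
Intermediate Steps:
y(V, A) = A + V
J = -5 (J = -3 + (1 - 1*3) = -3 + (1 - 3) = -3 - 2 = -5)
q = -51 (q = (-11 - 4) - ((-5 - 1*4) + 3)**2 = -15 - ((-5 - 4) + 3)**2 = -15 - (-9 + 3)**2 = -15 - 1*(-6)**2 = -15 - 1*36 = -15 - 36 = -51)
1/(1/(10*(-9*(-1))) + q) = 1/(1/(10*(-9*(-1))) - 51) = 1/(1/(10*9) - 51) = 1/(1/90 - 51) = 1/(-4589/90) = -90/4589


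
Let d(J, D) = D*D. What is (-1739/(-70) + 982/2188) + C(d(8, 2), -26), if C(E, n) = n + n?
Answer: -511331/19145 ≈ -26.708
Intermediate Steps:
d(J, D) = D²
C(E, n) = 2*n
(-1739/(-70) + 982/2188) + C(d(8, 2), -26) = (-1739/(-70) + 982/2188) + 2*(-26) = (-1739*(-1/70) + 982*(1/2188)) - 52 = (1739/70 + 491/1094) - 52 = 484209/19145 - 52 = -511331/19145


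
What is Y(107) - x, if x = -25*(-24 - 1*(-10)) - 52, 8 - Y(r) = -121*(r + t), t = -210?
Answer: -12753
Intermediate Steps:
Y(r) = -25402 + 121*r (Y(r) = 8 - (-121)*(r - 210) = 8 - (-121)*(-210 + r) = 8 - (25410 - 121*r) = 8 + (-25410 + 121*r) = -25402 + 121*r)
x = 298 (x = -25*(-24 + 10) - 52 = -25*(-14) - 52 = 350 - 52 = 298)
Y(107) - x = (-25402 + 121*107) - 1*298 = (-25402 + 12947) - 298 = -12455 - 298 = -12753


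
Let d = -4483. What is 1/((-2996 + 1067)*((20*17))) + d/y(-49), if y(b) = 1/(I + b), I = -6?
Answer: 161712120899/655860 ≈ 2.4657e+5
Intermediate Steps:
y(b) = 1/(-6 + b)
1/((-2996 + 1067)*((20*17))) + d/y(-49) = 1/((-2996 + 1067)*((20*17))) - 4483/(1/(-6 - 49)) = 1/(-1929*340) - 4483/(1/(-55)) = -1/1929*1/340 - 4483/(-1/55) = -1/655860 - 4483*(-55) = -1/655860 + 246565 = 161712120899/655860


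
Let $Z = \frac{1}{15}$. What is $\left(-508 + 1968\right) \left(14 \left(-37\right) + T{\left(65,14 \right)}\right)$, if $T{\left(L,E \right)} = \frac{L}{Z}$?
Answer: $667220$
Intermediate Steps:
$Z = \frac{1}{15} \approx 0.066667$
$T{\left(L,E \right)} = 15 L$ ($T{\left(L,E \right)} = L \frac{1}{\frac{1}{15}} = L 15 = 15 L$)
$\left(-508 + 1968\right) \left(14 \left(-37\right) + T{\left(65,14 \right)}\right) = \left(-508 + 1968\right) \left(14 \left(-37\right) + 15 \cdot 65\right) = 1460 \left(-518 + 975\right) = 1460 \cdot 457 = 667220$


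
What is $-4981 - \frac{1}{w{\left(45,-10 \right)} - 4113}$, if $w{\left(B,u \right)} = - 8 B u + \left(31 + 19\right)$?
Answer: $- \frac{2306202}{463} \approx -4981.0$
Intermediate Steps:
$w{\left(B,u \right)} = 50 - 8 B u$ ($w{\left(B,u \right)} = - 8 B u + 50 = 50 - 8 B u$)
$-4981 - \frac{1}{w{\left(45,-10 \right)} - 4113} = -4981 - \frac{1}{\left(50 - 360 \left(-10\right)\right) - 4113} = -4981 - \frac{1}{\left(50 + 3600\right) - 4113} = -4981 - \frac{1}{3650 - 4113} = -4981 - \frac{1}{-463} = -4981 - - \frac{1}{463} = -4981 + \frac{1}{463} = - \frac{2306202}{463}$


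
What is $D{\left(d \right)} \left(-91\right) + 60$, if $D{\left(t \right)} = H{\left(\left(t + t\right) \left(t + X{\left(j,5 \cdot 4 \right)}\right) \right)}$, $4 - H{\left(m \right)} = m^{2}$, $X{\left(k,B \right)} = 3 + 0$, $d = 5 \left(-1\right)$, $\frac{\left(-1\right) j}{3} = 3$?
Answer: $36096$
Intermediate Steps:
$j = -9$ ($j = \left(-3\right) 3 = -9$)
$d = -5$
$X{\left(k,B \right)} = 3$
$H{\left(m \right)} = 4 - m^{2}$
$D{\left(t \right)} = 4 - 4 t^{2} \left(3 + t\right)^{2}$ ($D{\left(t \right)} = 4 - \left(\left(t + t\right) \left(t + 3\right)\right)^{2} = 4 - \left(2 t \left(3 + t\right)\right)^{2} = 4 - 4 t^{2} \left(3 + t\right)^{2}$)
$D{\left(d \right)} \left(-91\right) + 60 = \left(4 - 4 \left(-5\right)^{2} \left(3 - 5\right)^{2}\right) \left(-91\right) + 60 = \left(4 - 100 \left(-2\right)^{2}\right) \left(-91\right) + 60 = \left(4 - 100 \cdot 4\right) \left(-91\right) + 60 = \left(4 - 400\right) \left(-91\right) + 60 = \left(-396\right) \left(-91\right) + 60 = 36036 + 60 = 36096$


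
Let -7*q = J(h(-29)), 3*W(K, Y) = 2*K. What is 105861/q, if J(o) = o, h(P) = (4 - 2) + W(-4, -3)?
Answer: 2223081/2 ≈ 1.1115e+6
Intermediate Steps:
W(K, Y) = 2*K/3 (W(K, Y) = (2*K)/3 = 2*K/3)
h(P) = -⅔ (h(P) = (4 - 2) + (⅔)*(-4) = 2 - 8/3 = -⅔)
q = 2/21 (q = -⅐*(-⅔) = 2/21 ≈ 0.095238)
105861/q = 105861/(2/21) = 105861*(21/2) = 2223081/2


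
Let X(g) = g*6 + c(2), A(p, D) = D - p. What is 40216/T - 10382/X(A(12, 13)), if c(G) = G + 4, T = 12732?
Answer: -1829181/2122 ≈ -862.01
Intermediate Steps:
c(G) = 4 + G
X(g) = 6 + 6*g (X(g) = g*6 + (4 + 2) = 6*g + 6 = 6 + 6*g)
40216/T - 10382/X(A(12, 13)) = 40216/12732 - 10382/(6 + 6*(13 - 1*12)) = 40216*(1/12732) - 10382/(6 + 6*(13 - 12)) = 10054/3183 - 10382/(6 + 6*1) = 10054/3183 - 10382/(6 + 6) = 10054/3183 - 10382/12 = 10054/3183 - 10382*1/12 = 10054/3183 - 5191/6 = -1829181/2122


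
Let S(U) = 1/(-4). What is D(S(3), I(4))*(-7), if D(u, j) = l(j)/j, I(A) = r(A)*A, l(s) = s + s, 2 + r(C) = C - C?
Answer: -14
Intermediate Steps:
r(C) = -2 (r(C) = -2 + (C - C) = -2 + 0 = -2)
S(U) = -¼
l(s) = 2*s
I(A) = -2*A
D(u, j) = 2 (D(u, j) = (2*j)/j = 2)
D(S(3), I(4))*(-7) = 2*(-7) = -14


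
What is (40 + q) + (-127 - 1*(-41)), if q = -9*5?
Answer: -91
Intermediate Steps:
q = -45
(40 + q) + (-127 - 1*(-41)) = (40 - 45) + (-127 - 1*(-41)) = -5 + (-127 + 41) = -5 - 86 = -91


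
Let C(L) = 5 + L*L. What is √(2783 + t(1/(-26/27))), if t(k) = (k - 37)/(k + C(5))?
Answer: √1577241330/753 ≈ 52.742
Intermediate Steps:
C(L) = 5 + L²
t(k) = (-37 + k)/(30 + k) (t(k) = (k - 37)/(k + (5 + 5²)) = (-37 + k)/(k + (5 + 25)) = (-37 + k)/(k + 30) = (-37 + k)/(30 + k))
√(2783 + t(1/(-26/27))) = √(2783 + (-37 + 1/(-26/27))/(30 + 1/(-26/27))) = √(2783 + (-37 - 27/26)/(30 - 27/26)) = √(2783 - 989/26/(753/26)) = √(2783 + (26/753)*(-989/26)) = √(2783 - 989/753) = √(2094610/753) = √1577241330/753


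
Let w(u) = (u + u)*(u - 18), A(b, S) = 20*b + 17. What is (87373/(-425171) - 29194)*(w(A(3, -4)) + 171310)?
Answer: -2239170680160612/425171 ≈ -5.2665e+9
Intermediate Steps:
A(b, S) = 17 + 20*b
w(u) = 2*u*(-18 + u) (w(u) = (2*u)*(-18 + u) = 2*u*(-18 + u))
(87373/(-425171) - 29194)*(w(A(3, -4)) + 171310) = (87373/(-425171) - 29194)*(2*(17 + 20*3)*(-18 + (17 + 20*3)) + 171310) = (87373*(-1/425171) - 29194)*(2*(17 + 60)*(-18 + (17 + 60)) + 171310) = (-87373/425171 - 29194)*(2*77*(-18 + 77) + 171310) = -12412529547*(2*77*59 + 171310)/425171 = -12412529547*(9086 + 171310)/425171 = -12412529547/425171*180396 = -2239170680160612/425171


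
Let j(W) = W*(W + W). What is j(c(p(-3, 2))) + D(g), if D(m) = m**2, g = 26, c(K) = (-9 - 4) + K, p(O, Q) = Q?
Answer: 918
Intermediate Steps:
c(K) = -13 + K
j(W) = 2*W**2 (j(W) = W*(2*W) = 2*W**2)
j(c(p(-3, 2))) + D(g) = 2*(-13 + 2)**2 + 26**2 = 2*(-11)**2 + 676 = 2*121 + 676 = 242 + 676 = 918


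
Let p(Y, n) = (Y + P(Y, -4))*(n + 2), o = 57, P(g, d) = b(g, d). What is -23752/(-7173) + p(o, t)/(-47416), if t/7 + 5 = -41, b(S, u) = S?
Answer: 173486984/42514371 ≈ 4.0807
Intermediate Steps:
t = -322 (t = -35 + 7*(-41) = -35 - 287 = -322)
P(g, d) = g
p(Y, n) = 2*Y*(2 + n) (p(Y, n) = (Y + Y)*(n + 2) = (2*Y)*(2 + n) = 2*Y*(2 + n))
-23752/(-7173) + p(o, t)/(-47416) = -23752/(-7173) + (2*57*(2 - 322))/(-47416) = -23752*(-1/7173) + (2*57*(-320))*(-1/47416) = 23752/7173 - 36480*(-1/47416) = 23752/7173 + 4560/5927 = 173486984/42514371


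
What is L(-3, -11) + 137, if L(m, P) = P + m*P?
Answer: 159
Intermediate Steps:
L(m, P) = P + P*m
L(-3, -11) + 137 = -11*(1 - 3) + 137 = -11*(-2) + 137 = 22 + 137 = 159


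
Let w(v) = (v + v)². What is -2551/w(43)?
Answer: -2551/7396 ≈ -0.34492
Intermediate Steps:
w(v) = 4*v² (w(v) = (2*v)² = 4*v²)
-2551/w(43) = -2551/(4*43²) = -2551/(4*1849) = -2551/7396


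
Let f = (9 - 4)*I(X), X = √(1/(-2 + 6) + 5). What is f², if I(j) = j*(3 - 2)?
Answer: 525/4 ≈ 131.25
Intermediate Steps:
X = √21/2 (X = √(1/4 + 5) = √(¼ + 5) = √(21/4) = √21/2 ≈ 2.2913)
I(j) = j (I(j) = j*1 = j)
f = 5*√21/2 (f = (9 - 4)*(√21/2) = 5*(√21/2) = 5*√21/2 ≈ 11.456)
f² = (5*√21/2)² = 525/4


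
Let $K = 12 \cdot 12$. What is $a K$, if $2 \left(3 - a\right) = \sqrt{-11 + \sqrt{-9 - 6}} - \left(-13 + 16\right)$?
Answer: $648 - 72 \sqrt{-11 + i \sqrt{15}} \approx 606.58 - 242.36 i$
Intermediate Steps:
$a = \frac{9}{2} - \frac{\sqrt{-11 + i \sqrt{15}}}{2}$ ($a = 3 - \frac{\sqrt{-11 + \sqrt{-9 - 6}} - \left(-13 + 16\right)}{2} = 3 - \frac{\sqrt{-11 + \sqrt{-15}} - 3}{2} = 3 - \frac{\sqrt{-11 + i \sqrt{15}} - 3}{2} = 3 - \frac{-3 + \sqrt{-11 + i \sqrt{15}}}{2} = 3 + \left(\frac{3}{2} - \frac{\sqrt{-11 + i \sqrt{15}}}{2}\right) = \frac{9}{2} - \frac{\sqrt{-11 + i \sqrt{15}}}{2} \approx 4.2124 - 1.6831 i$)
$K = 144$
$a K = \left(\frac{9}{2} - \frac{\sqrt{-11 + i \sqrt{15}}}{2}\right) 144 = 648 - 72 \sqrt{-11 + i \sqrt{15}}$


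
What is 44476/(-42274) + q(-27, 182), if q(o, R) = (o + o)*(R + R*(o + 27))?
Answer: -207756674/21137 ≈ -9829.0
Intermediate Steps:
q(o, R) = 2*o*(R + R*(27 + o)) (q(o, R) = (2*o)*(R + R*(27 + o)) = 2*o*(R + R*(27 + o)))
44476/(-42274) + q(-27, 182) = 44476/(-42274) + 2*182*(-27)*(28 - 27) = 44476*(-1/42274) + 2*182*(-27)*1 = -22238/21137 - 9828 = -207756674/21137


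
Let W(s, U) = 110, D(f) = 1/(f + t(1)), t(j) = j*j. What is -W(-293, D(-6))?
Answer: -110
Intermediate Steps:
t(j) = j²
D(f) = 1/(1 + f) (D(f) = 1/(f + 1²) = 1/(f + 1) = 1/(1 + f))
-W(-293, D(-6)) = -1*110 = -110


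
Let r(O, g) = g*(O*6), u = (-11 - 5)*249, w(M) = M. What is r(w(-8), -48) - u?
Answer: 6288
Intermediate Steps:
u = -3984 (u = -16*249 = -3984)
r(O, g) = 6*O*g (r(O, g) = g*(6*O) = 6*O*g)
r(w(-8), -48) - u = 6*(-8)*(-48) - 1*(-3984) = 2304 + 3984 = 6288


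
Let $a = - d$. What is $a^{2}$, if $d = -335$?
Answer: $112225$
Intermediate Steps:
$a = 335$ ($a = \left(-1\right) \left(-335\right) = 335$)
$a^{2} = 335^{2} = 112225$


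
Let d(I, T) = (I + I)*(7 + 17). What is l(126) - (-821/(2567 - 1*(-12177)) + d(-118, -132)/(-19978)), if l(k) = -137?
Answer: -20210614831/147277816 ≈ -137.23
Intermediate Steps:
d(I, T) = 48*I (d(I, T) = (2*I)*24 = 48*I)
l(126) - (-821/(2567 - 1*(-12177)) + d(-118, -132)/(-19978)) = -137 - (-821/(2567 - 1*(-12177)) + (48*(-118))/(-19978)) = -137 - (-821/(2567 + 12177) - 5664*(-1/19978)) = -137 - (-821/14744 + 2832/9989) = -137 - 1*33554039/147277816 = -137 - 33554039/147277816 = -20210614831/147277816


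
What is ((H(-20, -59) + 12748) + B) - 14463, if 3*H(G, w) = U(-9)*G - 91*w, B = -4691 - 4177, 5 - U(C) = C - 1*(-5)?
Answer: -26560/3 ≈ -8853.3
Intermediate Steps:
U(C) = -C (U(C) = 5 - (C - 1*(-5)) = 5 - (C + 5) = 5 - (5 + C) = 5 + (-5 - C) = -C)
B = -8868
H(G, w) = 3*G - 91*w/3 (H(G, w) = ((-1*(-9))*G - 91*w)/3 = (9*G - 91*w)/3 = (-91*w + 9*G)/3 = 3*G - 91*w/3)
((H(-20, -59) + 12748) + B) - 14463 = (((3*(-20) - 91/3*(-59)) + 12748) - 8868) - 14463 = (((-60 + 5369/3) + 12748) - 8868) - 14463 = ((5189/3 + 12748) - 8868) - 14463 = (43433/3 - 8868) - 14463 = 16829/3 - 14463 = -26560/3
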